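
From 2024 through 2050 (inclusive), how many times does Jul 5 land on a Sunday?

Day of week of July 5 in each year:
2024: Fri, 2025: Sat, 2026: Sun ✓, 2027: Mon, 2028: Wed, 2029: Thu, 2030: Fri, 2031: Sat, 2032: Mon, 2033: Tue, 2034: Wed, 2035: Thu, 2036: Sat, 2037: Sun ✓, 2038: Mon, 2039: Tue, 2040: Thu, 2041: Fri, 2042: Sat, 2043: Sun ✓, 2044: Tue, 2045: Wed, 2046: Thu, 2047: Fri, 2048: Sun ✓, 2049: Mon, 2050: Tue
Sundays: 2026, 2037, 2043, 2048.

4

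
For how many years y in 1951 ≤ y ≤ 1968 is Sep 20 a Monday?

Day of week of September 20 in each year:
1951: Thu, 1952: Sat, 1953: Sun, 1954: Mon ✓, 1955: Tue, 1956: Thu, 1957: Fri, 1958: Sat, 1959: Sun, 1960: Tue, 1961: Wed, 1962: Thu, 1963: Fri, 1964: Sun, 1965: Mon ✓, 1966: Tue, 1967: Wed, 1968: Fri
Mondays: 1954, 1965.

2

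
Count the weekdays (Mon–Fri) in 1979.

261 weekdays

Jan 1, 1979 is a Monday.
From Jan 1, 1979 to Dec 31, 1979 is 365 days inclusive.
365 = 7 × 52 + 1, so there are 52 full weeks plus 1 extra day.
Each full week contributes 5 weekdays (Mon–Fri): 52 × 5 = 260.
The 1 extra day is Monday — 1 of them qualifies.
Total: 260 + 1 = 261.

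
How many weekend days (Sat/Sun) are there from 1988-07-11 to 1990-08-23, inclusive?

220

1988-07-11 is a Monday.
That's 774 days from start to end, counting both.
774 = 7 × 110 + 4, so there are 110 full weeks plus 4 extra days.
Each full week contributes 2 weekend days (Sat, Sun): 110 × 2 = 220.
The 4 extra days are Monday, Tuesday, Wednesday, Thursday — none qualify.
Total: 220 + 0 = 220.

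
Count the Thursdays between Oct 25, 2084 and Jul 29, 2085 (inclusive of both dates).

40 Thursdays

Oct 25, 2084 is a Wednesday.
The range spans 278 days (inclusive of both endpoints).
278 = 7 × 39 + 5, so there are 39 full weeks plus 5 extra days.
Each full week contributes one Thursday: 39 so far.
The 5 extra days are Wednesday, Thursday, Friday, Saturday, Sunday — 1 of them qualifies.
Total: 39 + 1 = 40.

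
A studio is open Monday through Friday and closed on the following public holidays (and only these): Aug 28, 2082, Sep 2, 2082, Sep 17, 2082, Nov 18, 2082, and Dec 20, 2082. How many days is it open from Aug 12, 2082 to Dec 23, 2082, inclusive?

Aug 12, 2082 is a Wednesday.
From Aug 12, 2082 to Dec 23, 2082 is 134 days inclusive.
134 = 7 × 19 + 1, so there are 19 full weeks plus 1 extra day.
Each full week contributes 5 weekdays (Mon–Fri): 19 × 5 = 95.
The 1 extra day is Wed — 1 of them qualifies.
Total: 95 + 1 = 96.
Holidays: Aug 28, 2082 (Fri); Sep 2, 2082 (Wed); Sep 17, 2082 (Thu); Nov 18, 2082 (Wed); Dec 20, 2082 (Sun).
4 of the 5 holidays fall on weekdays; the rest are weekends and were already excluded.
Business days: 96 − 4 = 92.

92 business days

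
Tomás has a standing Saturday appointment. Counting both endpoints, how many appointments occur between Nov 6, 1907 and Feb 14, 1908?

Nov 6, 1907 is a Wednesday.
From Nov 6, 1907 to Feb 14, 1908 is 101 days inclusive.
101 = 7 × 14 + 3, so there are 14 full weeks plus 3 extra days.
Each full week contributes one Saturday: 14 so far.
The 3 extra days are Wed, Thu, Fri — none qualify.
Total: 14 + 0 = 14.

14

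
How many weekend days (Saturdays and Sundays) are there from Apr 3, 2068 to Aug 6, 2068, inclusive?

36

Apr 3, 2068 is a Tuesday.
The range spans 126 days (inclusive of both endpoints).
126 = 7 × 18, so the span is exactly 18 full weeks.
Each full week contributes 2 weekend days (Sat, Sun): 18 × 2 = 36.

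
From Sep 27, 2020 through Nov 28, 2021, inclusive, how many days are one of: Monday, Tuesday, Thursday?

Sep 27, 2020 is a Sunday.
From Sep 27, 2020 to Nov 28, 2021 is 428 days inclusive.
428 = 7 × 61 + 1, so there are 61 full weeks plus 1 extra day.
Each full week contributes 3 days from the set (Mon, Tue, Thu): 61 × 3 = 183.
The 1 extra day is Sunday — none qualify.
Total: 183 + 0 = 183.

183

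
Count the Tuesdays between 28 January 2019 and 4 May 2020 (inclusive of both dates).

28 January 2019 is a Monday.
That's 463 days from start to end, counting both.
463 = 7 × 66 + 1, so there are 66 full weeks plus 1 extra day.
Each full week contributes one Tuesday: 66 so far.
The 1 extra day is Monday — none qualify.
Total: 66 + 0 = 66.

66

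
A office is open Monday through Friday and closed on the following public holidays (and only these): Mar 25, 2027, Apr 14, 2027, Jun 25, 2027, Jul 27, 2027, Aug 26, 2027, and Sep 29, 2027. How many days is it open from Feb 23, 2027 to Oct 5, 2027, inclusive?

155 business days

Feb 23, 2027 is a Tuesday.
From Feb 23, 2027 to Oct 5, 2027 is 225 days inclusive.
225 = 7 × 32 + 1, so there are 32 full weeks plus 1 extra day.
Each full week contributes 5 weekdays (Mon–Fri): 32 × 5 = 160.
The 1 extra day is Tuesday — 1 of them qualifies.
Total: 160 + 1 = 161.
Holidays: Mar 25, 2027 (Thu); Apr 14, 2027 (Wed); Jun 25, 2027 (Fri); Jul 27, 2027 (Tue); Aug 26, 2027 (Thu); Sep 29, 2027 (Wed).
All 6 holidays fall on weekdays, so subtract 6.
Business days: 161 − 6 = 155.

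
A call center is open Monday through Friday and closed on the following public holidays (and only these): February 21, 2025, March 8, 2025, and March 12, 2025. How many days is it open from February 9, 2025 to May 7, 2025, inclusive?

February 9, 2025 is a Sunday.
The range spans 88 days (inclusive of both endpoints).
88 = 7 × 12 + 4, so there are 12 full weeks plus 4 extra days.
Each full week contributes 5 weekdays (Mon–Fri): 12 × 5 = 60.
The 4 extra days are Sun, Mon, Tue, Wed — 3 of them qualify.
Total: 60 + 3 = 63.
Holidays: February 21, 2025 (Fri); March 8, 2025 (Sat); March 12, 2025 (Wed).
2 of the 3 holidays fall on weekdays; the rest are weekends and were already excluded.
Business days: 63 − 2 = 61.

61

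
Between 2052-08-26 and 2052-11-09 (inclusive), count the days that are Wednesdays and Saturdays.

2052-08-26 is a Monday.
The range spans 76 days (inclusive of both endpoints).
76 = 7 × 10 + 6, so there are 10 full weeks plus 6 extra days.
Each full week contributes 2 days from the set (Wed, Sat): 10 × 2 = 20.
The 6 extra days are Monday, Tuesday, Wednesday, Thursday, Friday, Saturday — 2 of them qualify.
Total: 20 + 2 = 22.

22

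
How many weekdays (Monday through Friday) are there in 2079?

January 1, 2079 is a Sunday.
The range spans 365 days (inclusive of both endpoints).
365 = 7 × 52 + 1, so there are 52 full weeks plus 1 extra day.
Each full week contributes 5 weekdays (Mon–Fri): 52 × 5 = 260.
The 1 extra day is Sunday — none qualify.
Total: 260 + 0 = 260.

260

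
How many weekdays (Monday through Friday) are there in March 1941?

1 March 1941 is a Saturday.
That's 31 days from start to end, counting both.
31 = 7 × 4 + 3, so there are 4 full weeks plus 3 extra days.
Each full week contributes 5 weekdays (Mon–Fri): 4 × 5 = 20.
The 3 extra days are Sat, Sun, Mon — 1 of them qualifies.
Total: 20 + 1 = 21.

21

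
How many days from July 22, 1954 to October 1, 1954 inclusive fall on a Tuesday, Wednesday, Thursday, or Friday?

July 22, 1954 is a Thursday.
That's 72 days from start to end, counting both.
72 = 7 × 10 + 2, so there are 10 full weeks plus 2 extra days.
Each full week contributes 4 days from the set (Tue, Wed, Thu, Fri): 10 × 4 = 40.
The 2 extra days are Thursday, Friday — 2 of them qualify.
Total: 40 + 2 = 42.

42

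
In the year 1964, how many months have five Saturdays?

4

A month has five Saturdays exactly when Saturday falls within its first (length − 28) days.
Jan: 31 days, starts Wed → 5 of Wed, Thu, Fri
Feb: 29 days, starts Sat → 5 of Sat ✓
Mar: 31 days, starts Sun → 5 of Sun, Mon, Tue
Apr: 30 days, starts Wed → 5 of Wed, Thu
May: 31 days, starts Fri → 5 of Fri, Sat, Sun ✓
Jun: 30 days, starts Mon → 5 of Mon, Tue
Jul: 31 days, starts Wed → 5 of Wed, Thu, Fri
Aug: 31 days, starts Sat → 5 of Sat, Sun, Mon ✓
Sep: 30 days, starts Tue → 5 of Tue, Wed
Oct: 31 days, starts Thu → 5 of Thu, Fri, Sat ✓
Nov: 30 days, starts Sun → 5 of Sun, Mon
Dec: 31 days, starts Tue → 5 of Tue, Wed, Thu
Months with five Saturdays: Feb, May, Aug, Oct.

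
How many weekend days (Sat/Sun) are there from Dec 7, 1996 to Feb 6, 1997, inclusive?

18

Dec 7, 1996 is a Saturday.
From Dec 7, 1996 to Feb 6, 1997 is 62 days inclusive.
62 = 7 × 8 + 6, so there are 8 full weeks plus 6 extra days.
Each full week contributes 2 weekend days (Sat, Sun): 8 × 2 = 16.
The 6 extra days are Saturday, Sunday, Monday, Tuesday, Wednesday, Thursday — 2 of them qualify.
Total: 16 + 2 = 18.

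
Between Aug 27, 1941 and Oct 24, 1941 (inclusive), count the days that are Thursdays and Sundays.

Aug 27, 1941 is a Wednesday.
The range spans 59 days (inclusive of both endpoints).
59 = 7 × 8 + 3, so there are 8 full weeks plus 3 extra days.
Each full week contributes 2 days from the set (Thu, Sun): 8 × 2 = 16.
The 3 extra days are Wednesday, Thursday, Friday — 1 of them qualifies.
Total: 16 + 1 = 17.

17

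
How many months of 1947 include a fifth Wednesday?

5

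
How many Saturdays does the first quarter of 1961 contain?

1 January 1961 is a Sunday.
The range spans 90 days (inclusive of both endpoints).
90 = 7 × 12 + 6, so there are 12 full weeks plus 6 extra days.
Each full week contributes one Saturday: 12 so far.
The 6 extra days are Sunday, Monday, Tuesday, Wednesday, Thursday, Friday — none qualify.
Total: 12 + 0 = 12.

12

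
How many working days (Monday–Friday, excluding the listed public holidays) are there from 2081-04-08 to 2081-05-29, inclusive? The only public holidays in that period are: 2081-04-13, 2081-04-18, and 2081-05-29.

36

2081-04-08 is a Tuesday.
From 2081-04-08 to 2081-05-29 is 52 days inclusive.
52 = 7 × 7 + 3, so there are 7 full weeks plus 3 extra days.
Each full week contributes 5 weekdays (Mon–Fri): 7 × 5 = 35.
The 3 extra days are Tuesday, Wednesday, Thursday — 3 of them qualify.
Total: 35 + 3 = 38.
Holidays: 2081-04-13 (Sun); 2081-04-18 (Fri); 2081-05-29 (Thu).
2 of the 3 holidays fall on weekdays; the rest are weekends and were already excluded.
Business days: 38 − 2 = 36.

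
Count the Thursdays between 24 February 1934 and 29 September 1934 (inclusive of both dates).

24 February 1934 is a Saturday.
That's 218 days from start to end, counting both.
218 = 7 × 31 + 1, so there are 31 full weeks plus 1 extra day.
Each full week contributes one Thursday: 31 so far.
The 1 extra day is Sat — none qualify.
Total: 31 + 0 = 31.

31 Thursdays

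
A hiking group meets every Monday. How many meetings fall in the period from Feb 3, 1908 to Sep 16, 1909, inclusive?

85

Feb 3, 1908 is a Monday.
From Feb 3, 1908 to Sep 16, 1909 is 592 days inclusive.
592 = 7 × 84 + 4, so there are 84 full weeks plus 4 extra days.
Each full week contributes one Monday: 84 so far.
The 4 extra days are Monday, Tuesday, Wednesday, Thursday — 1 of them qualifies.
Total: 84 + 1 = 85.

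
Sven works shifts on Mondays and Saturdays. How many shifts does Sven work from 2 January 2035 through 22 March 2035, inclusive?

22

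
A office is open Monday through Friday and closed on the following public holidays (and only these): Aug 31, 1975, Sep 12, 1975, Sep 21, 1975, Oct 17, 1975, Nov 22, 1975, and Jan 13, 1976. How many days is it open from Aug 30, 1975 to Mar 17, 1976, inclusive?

140

Aug 30, 1975 is a Saturday.
That's 201 days from start to end, counting both.
201 = 7 × 28 + 5, so there are 28 full weeks plus 5 extra days.
Each full week contributes 5 weekdays (Mon–Fri): 28 × 5 = 140.
The 5 extra days are Saturday, Sunday, Monday, Tuesday, Wednesday — 3 of them qualify.
Total: 140 + 3 = 143.
Holidays: Aug 31, 1975 (Sun); Sep 12, 1975 (Fri); Sep 21, 1975 (Sun); Oct 17, 1975 (Fri); Nov 22, 1975 (Sat); Jan 13, 1976 (Tue).
3 of the 6 holidays fall on weekdays; the rest are weekends and were already excluded.
Business days: 143 − 3 = 140.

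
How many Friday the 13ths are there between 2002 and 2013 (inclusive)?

21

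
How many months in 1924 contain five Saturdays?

4

A month has five Saturdays exactly when Saturday falls within its first (length − 28) days.
Jan: 31 days, starts Tue → 5 of Tue, Wed, Thu
Feb: 29 days, starts Fri → 5 of Fri
Mar: 31 days, starts Sat → 5 of Sat, Sun, Mon ✓
Apr: 30 days, starts Tue → 5 of Tue, Wed
May: 31 days, starts Thu → 5 of Thu, Fri, Sat ✓
Jun: 30 days, starts Sun → 5 of Sun, Mon
Jul: 31 days, starts Tue → 5 of Tue, Wed, Thu
Aug: 31 days, starts Fri → 5 of Fri, Sat, Sun ✓
Sep: 30 days, starts Mon → 5 of Mon, Tue
Oct: 31 days, starts Wed → 5 of Wed, Thu, Fri
Nov: 30 days, starts Sat → 5 of Sat, Sun ✓
Dec: 31 days, starts Mon → 5 of Mon, Tue, Wed
Months with five Saturdays: Mar, May, Aug, Nov.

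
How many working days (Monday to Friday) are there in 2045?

Jan 1, 2045 is a Sunday.
The range spans 365 days (inclusive of both endpoints).
365 = 7 × 52 + 1, so there are 52 full weeks plus 1 extra day.
Each full week contributes 5 weekdays (Mon–Fri): 52 × 5 = 260.
The 1 extra day is Sunday — none qualify.
Total: 260 + 0 = 260.

260 weekdays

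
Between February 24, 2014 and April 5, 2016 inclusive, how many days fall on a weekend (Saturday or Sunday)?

220

February 24, 2014 is a Monday.
From February 24, 2014 to April 5, 2016 is 772 days inclusive.
772 = 7 × 110 + 2, so there are 110 full weeks plus 2 extra days.
Each full week contributes 2 weekend days (Sat, Sun): 110 × 2 = 220.
The 2 extra days are Monday, Tuesday — none qualify.
Total: 220 + 0 = 220.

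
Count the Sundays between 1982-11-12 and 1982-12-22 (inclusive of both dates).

6 Sundays

1982-11-12 is a Friday.
The range spans 41 days (inclusive of both endpoints).
41 = 7 × 5 + 6, so there are 5 full weeks plus 6 extra days.
Each full week contributes one Sunday: 5 so far.
The 6 extra days are Friday, Saturday, Sunday, Monday, Tuesday, Wednesday — 1 of them qualifies.
Total: 5 + 1 = 6.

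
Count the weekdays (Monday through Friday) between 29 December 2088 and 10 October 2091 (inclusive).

726

29 December 2088 is a Wednesday.
That's 1016 days from start to end, counting both.
1016 = 7 × 145 + 1, so there are 145 full weeks plus 1 extra day.
Each full week contributes 5 weekdays (Mon–Fri): 145 × 5 = 725.
The 1 extra day is Wednesday — 1 of them qualifies.
Total: 725 + 1 = 726.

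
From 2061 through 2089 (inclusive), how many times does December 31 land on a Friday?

4

Day of week of December 31 in each year:
2061: Sat, 2062: Sun, 2063: Mon, 2064: Wed, 2065: Thu, 2066: Fri ✓, 2067: Sat, 2068: Mon, 2069: Tue, 2070: Wed, 2071: Thu, 2072: Sat, 2073: Sun, 2074: Mon, 2075: Tue, 2076: Thu, 2077: Fri ✓, 2078: Sat, 2079: Sun, 2080: Tue, 2081: Wed, 2082: Thu, 2083: Fri ✓, 2084: Sun, 2085: Mon, 2086: Tue, 2087: Wed, 2088: Fri ✓, 2089: Sat
Fridays: 2066, 2077, 2083, 2088.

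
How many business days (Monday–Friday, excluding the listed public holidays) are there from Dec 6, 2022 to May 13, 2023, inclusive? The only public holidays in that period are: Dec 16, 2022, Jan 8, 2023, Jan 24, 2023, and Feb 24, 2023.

Dec 6, 2022 is a Tuesday.
That's 159 days from start to end, counting both.
159 = 7 × 22 + 5, so there are 22 full weeks plus 5 extra days.
Each full week contributes 5 weekdays (Mon–Fri): 22 × 5 = 110.
The 5 extra days are Tuesday, Wednesday, Thursday, Friday, Saturday — 4 of them qualify.
Total: 110 + 4 = 114.
Holidays: Dec 16, 2022 (Fri); Jan 8, 2023 (Sun); Jan 24, 2023 (Tue); Feb 24, 2023 (Fri).
3 of the 4 holidays fall on weekdays; the rest are weekends and were already excluded.
Business days: 114 − 3 = 111.

111 business days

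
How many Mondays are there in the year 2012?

Jan 1, 2012 is a Sunday.
From Jan 1, 2012 to Dec 31, 2012 is 366 days inclusive.
366 = 7 × 52 + 2, so there are 52 full weeks plus 2 extra days.
Each full week contributes one Monday: 52 so far.
The 2 extra days are Sunday, Monday — 1 of them qualifies.
Total: 52 + 1 = 53.

53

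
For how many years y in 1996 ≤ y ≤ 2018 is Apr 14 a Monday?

Day of week of April 14 in each year:
1996: Sun, 1997: Mon ✓, 1998: Tue, 1999: Wed, 2000: Fri, 2001: Sat, 2002: Sun, 2003: Mon ✓, 2004: Wed, 2005: Thu, 2006: Fri, 2007: Sat, 2008: Mon ✓, 2009: Tue, 2010: Wed, 2011: Thu, 2012: Sat, 2013: Sun, 2014: Mon ✓, 2015: Tue, 2016: Thu, 2017: Fri, 2018: Sat
Mondays: 1997, 2003, 2008, 2014.

4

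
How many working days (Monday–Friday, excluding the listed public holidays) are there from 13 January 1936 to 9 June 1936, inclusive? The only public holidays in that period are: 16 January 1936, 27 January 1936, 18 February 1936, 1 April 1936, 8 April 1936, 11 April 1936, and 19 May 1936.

101 working days

13 January 1936 is a Monday.
That's 149 days from start to end, counting both.
149 = 7 × 21 + 2, so there are 21 full weeks plus 2 extra days.
Each full week contributes 5 weekdays (Mon–Fri): 21 × 5 = 105.
The 2 extra days are Monday, Tuesday — 2 of them qualify.
Total: 105 + 2 = 107.
Holidays: 16 January 1936 (Thu); 27 January 1936 (Mon); 18 February 1936 (Tue); 1 April 1936 (Wed); 8 April 1936 (Wed); 11 April 1936 (Sat); 19 May 1936 (Tue).
6 of the 7 holidays fall on weekdays; the rest are weekends and were already excluded.
Business days: 107 − 6 = 101.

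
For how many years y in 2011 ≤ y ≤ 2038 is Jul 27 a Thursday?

4

Day of week of July 27 in each year:
2011: Wed, 2012: Fri, 2013: Sat, 2014: Sun, 2015: Mon, 2016: Wed, 2017: Thu ✓, 2018: Fri, 2019: Sat, 2020: Mon, 2021: Tue, 2022: Wed, 2023: Thu ✓, 2024: Sat, 2025: Sun, 2026: Mon, 2027: Tue, 2028: Thu ✓, 2029: Fri, 2030: Sat, 2031: Sun, 2032: Tue, 2033: Wed, 2034: Thu ✓, 2035: Fri, 2036: Sun, 2037: Mon, 2038: Tue
Thursdays: 2017, 2023, 2028, 2034.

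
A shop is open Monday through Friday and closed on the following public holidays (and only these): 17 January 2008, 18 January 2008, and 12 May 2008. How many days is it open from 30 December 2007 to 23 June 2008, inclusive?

123

30 December 2007 is a Sunday.
From 30 December 2007 to 23 June 2008 is 177 days inclusive.
177 = 7 × 25 + 2, so there are 25 full weeks plus 2 extra days.
Each full week contributes 5 weekdays (Mon–Fri): 25 × 5 = 125.
The 2 extra days are Sunday, Monday — 1 of them qualifies.
Total: 125 + 1 = 126.
Holidays: 17 January 2008 (Thu); 18 January 2008 (Fri); 12 May 2008 (Mon).
All 3 holidays fall on weekdays, so subtract 3.
Business days: 126 − 3 = 123.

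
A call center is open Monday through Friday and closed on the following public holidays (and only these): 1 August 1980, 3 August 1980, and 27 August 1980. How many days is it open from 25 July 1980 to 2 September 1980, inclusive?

25 July 1980 is a Friday.
From 25 July 1980 to 2 September 1980 is 40 days inclusive.
40 = 7 × 5 + 5, so there are 5 full weeks plus 5 extra days.
Each full week contributes 5 weekdays (Mon–Fri): 5 × 5 = 25.
The 5 extra days are Fri, Sat, Sun, Mon, Tue — 3 of them qualify.
Total: 25 + 3 = 28.
Holidays: 1 August 1980 (Fri); 3 August 1980 (Sun); 27 August 1980 (Wed).
2 of the 3 holidays fall on weekdays; the rest are weekends and were already excluded.
Business days: 28 − 2 = 26.

26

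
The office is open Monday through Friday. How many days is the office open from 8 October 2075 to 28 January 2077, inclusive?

343 weekdays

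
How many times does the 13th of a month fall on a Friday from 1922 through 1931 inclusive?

19

Friday-the-13ths by year:
1922: Jan, Oct
1923: Apr, Jul
1924: Jun
1925: Feb, Mar, Nov
1926: Aug
1927: May
1928: Jan, Apr, Jul
1929: Sep, Dec
1930: Jun
1931: Feb, Mar, Nov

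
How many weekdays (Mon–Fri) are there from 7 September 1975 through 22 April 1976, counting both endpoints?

164 weekdays

7 September 1975 is a Sunday.
That's 229 days from start to end, counting both.
229 = 7 × 32 + 5, so there are 32 full weeks plus 5 extra days.
Each full week contributes 5 weekdays (Mon–Fri): 32 × 5 = 160.
The 5 extra days are Sun, Mon, Tue, Wed, Thu — 4 of them qualify.
Total: 160 + 4 = 164.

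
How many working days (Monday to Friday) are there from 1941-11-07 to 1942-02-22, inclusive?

1941-11-07 is a Friday.
From 1941-11-07 to 1942-02-22 is 108 days inclusive.
108 = 7 × 15 + 3, so there are 15 full weeks plus 3 extra days.
Each full week contributes 5 weekdays (Mon–Fri): 15 × 5 = 75.
The 3 extra days are Friday, Saturday, Sunday — 1 of them qualifies.
Total: 75 + 1 = 76.

76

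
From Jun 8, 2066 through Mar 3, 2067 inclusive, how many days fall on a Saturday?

38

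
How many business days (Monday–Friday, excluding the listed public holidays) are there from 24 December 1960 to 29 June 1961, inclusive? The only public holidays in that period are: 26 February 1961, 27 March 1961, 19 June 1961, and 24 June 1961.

132

24 December 1960 is a Saturday.
That's 188 days from start to end, counting both.
188 = 7 × 26 + 6, so there are 26 full weeks plus 6 extra days.
Each full week contributes 5 weekdays (Mon–Fri): 26 × 5 = 130.
The 6 extra days are Sat, Sun, Mon, Tue, Wed, Thu — 4 of them qualify.
Total: 130 + 4 = 134.
Holidays: 26 February 1961 (Sun); 27 March 1961 (Mon); 19 June 1961 (Mon); 24 June 1961 (Sat).
2 of the 4 holidays fall on weekdays; the rest are weekends and were already excluded.
Business days: 134 − 2 = 132.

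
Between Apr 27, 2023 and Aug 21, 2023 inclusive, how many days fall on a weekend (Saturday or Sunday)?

Apr 27, 2023 is a Thursday.
The range spans 117 days (inclusive of both endpoints).
117 = 7 × 16 + 5, so there are 16 full weeks plus 5 extra days.
Each full week contributes 2 weekend days (Sat, Sun): 16 × 2 = 32.
The 5 extra days are Thu, Fri, Sat, Sun, Mon — 2 of them qualify.
Total: 32 + 2 = 34.

34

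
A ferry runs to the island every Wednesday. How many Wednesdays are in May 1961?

May 1, 1961 is a Monday.
From May 1, 1961 to May 31, 1961 is 31 days inclusive.
31 = 7 × 4 + 3, so there are 4 full weeks plus 3 extra days.
Each full week contributes one Wednesday: 4 so far.
The 3 extra days are Mon, Tue, Wed — 1 of them qualifies.
Total: 4 + 1 = 5.

5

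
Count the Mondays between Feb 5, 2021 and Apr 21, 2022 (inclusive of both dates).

63

Feb 5, 2021 is a Friday.
From Feb 5, 2021 to Apr 21, 2022 is 441 days inclusive.
441 = 7 × 63, so the span is exactly 63 full weeks.
Each full week contributes one Monday: 63 so far.
Total: 63.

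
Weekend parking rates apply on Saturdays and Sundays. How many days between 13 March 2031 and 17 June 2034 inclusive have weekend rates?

341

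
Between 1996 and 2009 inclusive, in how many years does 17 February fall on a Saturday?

Day of week of February 17 in each year:
1996: Sat ✓, 1997: Mon, 1998: Tue, 1999: Wed, 2000: Thu, 2001: Sat ✓, 2002: Sun, 2003: Mon, 2004: Tue, 2005: Thu, 2006: Fri, 2007: Sat ✓, 2008: Sun, 2009: Tue
Saturdays: 1996, 2001, 2007.

3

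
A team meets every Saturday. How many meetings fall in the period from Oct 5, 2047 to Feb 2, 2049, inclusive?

70

Oct 5, 2047 is a Saturday.
The range spans 487 days (inclusive of both endpoints).
487 = 7 × 69 + 4, so there are 69 full weeks plus 4 extra days.
Each full week contributes one Saturday: 69 so far.
The 4 extra days are Saturday, Sunday, Monday, Tuesday — 1 of them qualifies.
Total: 69 + 1 = 70.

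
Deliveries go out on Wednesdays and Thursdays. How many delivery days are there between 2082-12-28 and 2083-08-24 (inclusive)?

68

2082-12-28 is a Monday.
The range spans 240 days (inclusive of both endpoints).
240 = 7 × 34 + 2, so there are 34 full weeks plus 2 extra days.
Each full week contributes 2 days from the set (Wed, Thu): 34 × 2 = 68.
The 2 extra days are Mon, Tue — none qualify.
Total: 68 + 0 = 68.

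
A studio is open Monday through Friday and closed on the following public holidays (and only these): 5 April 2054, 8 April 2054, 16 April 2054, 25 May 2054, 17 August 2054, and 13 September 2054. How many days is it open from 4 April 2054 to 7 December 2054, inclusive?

4 April 2054 is a Saturday.
That's 248 days from start to end, counting both.
248 = 7 × 35 + 3, so there are 35 full weeks plus 3 extra days.
Each full week contributes 5 weekdays (Mon–Fri): 35 × 5 = 175.
The 3 extra days are Sat, Sun, Mon — 1 of them qualifies.
Total: 175 + 1 = 176.
Holidays: 5 April 2054 (Sun); 8 April 2054 (Wed); 16 April 2054 (Thu); 25 May 2054 (Mon); 17 August 2054 (Mon); 13 September 2054 (Sun).
4 of the 6 holidays fall on weekdays; the rest are weekends and were already excluded.
Business days: 176 − 4 = 172.

172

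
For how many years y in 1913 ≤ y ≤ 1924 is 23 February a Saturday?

2

Day of week of February 23 in each year:
1913: Sun, 1914: Mon, 1915: Tue, 1916: Wed, 1917: Fri, 1918: Sat ✓, 1919: Sun, 1920: Mon, 1921: Wed, 1922: Thu, 1923: Fri, 1924: Sat ✓
Saturdays: 1918, 1924.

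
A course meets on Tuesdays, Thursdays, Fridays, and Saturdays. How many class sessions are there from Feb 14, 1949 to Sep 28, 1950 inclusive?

338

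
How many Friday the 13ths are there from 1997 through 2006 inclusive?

16

Friday-the-13ths by year:
1997: Jun
1998: Feb, Mar, Nov
1999: Aug
2000: Oct
2001: Apr, Jul
2002: Sep, Dec
2003: Jun
2004: Feb, Aug
2005: May
2006: Jan, Oct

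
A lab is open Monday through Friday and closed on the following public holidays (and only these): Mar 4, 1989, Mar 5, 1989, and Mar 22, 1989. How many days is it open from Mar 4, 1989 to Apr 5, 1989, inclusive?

Mar 4, 1989 is a Saturday.
That's 33 days from start to end, counting both.
33 = 7 × 4 + 5, so there are 4 full weeks plus 5 extra days.
Each full week contributes 5 weekdays (Mon–Fri): 4 × 5 = 20.
The 5 extra days are Saturday, Sunday, Monday, Tuesday, Wednesday — 3 of them qualify.
Total: 20 + 3 = 23.
Holidays: Mar 4, 1989 (Sat); Mar 5, 1989 (Sun); Mar 22, 1989 (Wed).
1 of the 3 holidays fall on weekdays; the rest are weekends and were already excluded.
Business days: 23 − 1 = 22.

22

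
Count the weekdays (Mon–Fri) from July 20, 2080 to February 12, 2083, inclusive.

670

July 20, 2080 is a Saturday.
That's 938 days from start to end, counting both.
938 = 7 × 134, so the span is exactly 134 full weeks.
Each full week contributes 5 weekdays (Mon–Fri): 134 × 5 = 670.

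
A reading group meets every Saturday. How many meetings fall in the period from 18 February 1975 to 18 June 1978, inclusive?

174 Saturdays

18 February 1975 is a Tuesday.
That's 1217 days from start to end, counting both.
1217 = 7 × 173 + 6, so there are 173 full weeks plus 6 extra days.
Each full week contributes one Saturday: 173 so far.
The 6 extra days are Tuesday, Wednesday, Thursday, Friday, Saturday, Sunday — 1 of them qualifies.
Total: 173 + 1 = 174.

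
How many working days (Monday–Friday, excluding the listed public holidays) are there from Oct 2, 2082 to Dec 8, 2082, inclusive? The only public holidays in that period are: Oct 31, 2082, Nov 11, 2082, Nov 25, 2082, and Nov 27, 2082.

Oct 2, 2082 is a Friday.
From Oct 2, 2082 to Dec 8, 2082 is 68 days inclusive.
68 = 7 × 9 + 5, so there are 9 full weeks plus 5 extra days.
Each full week contributes 5 weekdays (Mon–Fri): 9 × 5 = 45.
The 5 extra days are Fri, Sat, Sun, Mon, Tue — 3 of them qualify.
Total: 45 + 3 = 48.
Holidays: Oct 31, 2082 (Sat); Nov 11, 2082 (Wed); Nov 25, 2082 (Wed); Nov 27, 2082 (Fri).
3 of the 4 holidays fall on weekdays; the rest are weekends and were already excluded.
Business days: 48 − 3 = 45.

45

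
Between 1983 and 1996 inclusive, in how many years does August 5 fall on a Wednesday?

Day of week of August 5 in each year:
1983: Fri, 1984: Sun, 1985: Mon, 1986: Tue, 1987: Wed ✓, 1988: Fri, 1989: Sat, 1990: Sun, 1991: Mon, 1992: Wed ✓, 1993: Thu, 1994: Fri, 1995: Sat, 1996: Mon
Wednesdays: 1987, 1992.

2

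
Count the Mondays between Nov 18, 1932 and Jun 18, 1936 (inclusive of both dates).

Nov 18, 1932 is a Friday.
That's 1309 days from start to end, counting both.
1309 = 7 × 187, so the span is exactly 187 full weeks.
Each full week contributes one Monday: 187 so far.

187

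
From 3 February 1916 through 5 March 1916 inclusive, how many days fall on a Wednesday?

3 February 1916 is a Thursday.
The range spans 32 days (inclusive of both endpoints).
32 = 7 × 4 + 4, so there are 4 full weeks plus 4 extra days.
Each full week contributes one Wednesday: 4 so far.
The 4 extra days are Thu, Fri, Sat, Sun — none qualify.
Total: 4 + 0 = 4.

4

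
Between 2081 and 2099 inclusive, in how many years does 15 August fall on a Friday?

4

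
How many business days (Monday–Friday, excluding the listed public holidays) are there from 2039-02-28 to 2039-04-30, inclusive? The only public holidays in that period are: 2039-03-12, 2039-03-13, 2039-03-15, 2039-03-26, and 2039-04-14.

2039-02-28 is a Monday.
From 2039-02-28 to 2039-04-30 is 62 days inclusive.
62 = 7 × 8 + 6, so there are 8 full weeks plus 6 extra days.
Each full week contributes 5 weekdays (Mon–Fri): 8 × 5 = 40.
The 6 extra days are Mon, Tue, Wed, Thu, Fri, Sat — 5 of them qualify.
Total: 40 + 5 = 45.
Holidays: 2039-03-12 (Sat); 2039-03-13 (Sun); 2039-03-15 (Tue); 2039-03-26 (Sat); 2039-04-14 (Thu).
2 of the 5 holidays fall on weekdays; the rest are weekends and were already excluded.
Business days: 45 − 2 = 43.

43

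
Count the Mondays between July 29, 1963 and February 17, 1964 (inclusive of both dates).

July 29, 1963 is a Monday.
The range spans 204 days (inclusive of both endpoints).
204 = 7 × 29 + 1, so there are 29 full weeks plus 1 extra day.
Each full week contributes one Monday: 29 so far.
The 1 extra day is Monday — 1 of them qualifies.
Total: 29 + 1 = 30.

30 Mondays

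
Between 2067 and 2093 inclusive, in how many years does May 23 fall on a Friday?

Day of week of May 23 in each year:
2067: Mon, 2068: Wed, 2069: Thu, 2070: Fri ✓, 2071: Sat, 2072: Mon, 2073: Tue, 2074: Wed, 2075: Thu, 2076: Sat, 2077: Sun, 2078: Mon, 2079: Tue, 2080: Thu, 2081: Fri ✓, 2082: Sat, 2083: Sun, 2084: Tue, 2085: Wed, 2086: Thu, 2087: Fri ✓, 2088: Sun, 2089: Mon, 2090: Tue, 2091: Wed, 2092: Fri ✓, 2093: Sat
Fridays: 2070, 2081, 2087, 2092.

4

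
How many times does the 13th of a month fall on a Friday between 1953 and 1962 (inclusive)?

19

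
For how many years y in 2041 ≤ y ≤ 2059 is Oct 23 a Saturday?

Day of week of October 23 in each year:
2041: Wed, 2042: Thu, 2043: Fri, 2044: Sun, 2045: Mon, 2046: Tue, 2047: Wed, 2048: Fri, 2049: Sat ✓, 2050: Sun, 2051: Mon, 2052: Wed, 2053: Thu, 2054: Fri, 2055: Sat ✓, 2056: Mon, 2057: Tue, 2058: Wed, 2059: Thu
Saturdays: 2049, 2055.

2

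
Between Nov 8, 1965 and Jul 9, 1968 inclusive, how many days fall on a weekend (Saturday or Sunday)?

278

Nov 8, 1965 is a Monday.
The range spans 975 days (inclusive of both endpoints).
975 = 7 × 139 + 2, so there are 139 full weeks plus 2 extra days.
Each full week contributes 2 weekend days (Sat, Sun): 139 × 2 = 278.
The 2 extra days are Mon, Tue — none qualify.
Total: 278 + 0 = 278.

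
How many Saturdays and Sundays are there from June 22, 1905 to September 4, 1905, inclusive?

June 22, 1905 is a Thursday.
The range spans 75 days (inclusive of both endpoints).
75 = 7 × 10 + 5, so there are 10 full weeks plus 5 extra days.
Each full week contributes 2 weekend days (Sat, Sun): 10 × 2 = 20.
The 5 extra days are Thu, Fri, Sat, Sun, Mon — 2 of them qualify.
Total: 20 + 2 = 22.

22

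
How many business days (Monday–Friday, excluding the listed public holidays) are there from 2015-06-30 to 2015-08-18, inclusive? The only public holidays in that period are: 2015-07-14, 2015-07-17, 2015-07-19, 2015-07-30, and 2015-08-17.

32 business days

2015-06-30 is a Tuesday.
From 2015-06-30 to 2015-08-18 is 50 days inclusive.
50 = 7 × 7 + 1, so there are 7 full weeks plus 1 extra day.
Each full week contributes 5 weekdays (Mon–Fri): 7 × 5 = 35.
The 1 extra day is Tue — 1 of them qualifies.
Total: 35 + 1 = 36.
Holidays: 2015-07-14 (Tue); 2015-07-17 (Fri); 2015-07-19 (Sun); 2015-07-30 (Thu); 2015-08-17 (Mon).
4 of the 5 holidays fall on weekdays; the rest are weekends and were already excluded.
Business days: 36 − 4 = 32.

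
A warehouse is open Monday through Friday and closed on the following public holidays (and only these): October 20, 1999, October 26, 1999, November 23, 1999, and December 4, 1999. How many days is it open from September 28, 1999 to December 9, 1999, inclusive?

50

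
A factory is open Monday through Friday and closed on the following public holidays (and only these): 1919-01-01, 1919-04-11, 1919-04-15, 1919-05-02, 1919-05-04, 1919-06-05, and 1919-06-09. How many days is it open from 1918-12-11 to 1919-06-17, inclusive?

1918-12-11 is a Wednesday.
From 1918-12-11 to 1919-06-17 is 189 days inclusive.
189 = 7 × 27, so the span is exactly 27 full weeks.
Each full week contributes 5 weekdays (Mon–Fri): 27 × 5 = 135.
Holidays: 1919-01-01 (Wed); 1919-04-11 (Fri); 1919-04-15 (Tue); 1919-05-02 (Fri); 1919-05-04 (Sun); 1919-06-05 (Thu); 1919-06-09 (Mon).
6 of the 7 holidays fall on weekdays; the rest are weekends and were already excluded.
Business days: 135 − 6 = 129.

129 working days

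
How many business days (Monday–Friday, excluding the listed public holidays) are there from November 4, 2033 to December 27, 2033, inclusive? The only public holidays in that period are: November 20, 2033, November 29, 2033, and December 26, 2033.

36

November 4, 2033 is a Friday.
The range spans 54 days (inclusive of both endpoints).
54 = 7 × 7 + 5, so there are 7 full weeks plus 5 extra days.
Each full week contributes 5 weekdays (Mon–Fri): 7 × 5 = 35.
The 5 extra days are Fri, Sat, Sun, Mon, Tue — 3 of them qualify.
Total: 35 + 3 = 38.
Holidays: November 20, 2033 (Sun); November 29, 2033 (Tue); December 26, 2033 (Mon).
2 of the 3 holidays fall on weekdays; the rest are weekends and were already excluded.
Business days: 38 − 2 = 36.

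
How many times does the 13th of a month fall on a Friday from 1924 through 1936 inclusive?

24

Friday-the-13ths by year:
1924: Jun
1925: Feb, Mar, Nov
1926: Aug
1927: May
1928: Jan, Apr, Jul
1929: Sep, Dec
1930: Jun
1931: Feb, Mar, Nov
1932: May
1933: Jan, Oct
1934: Apr, Jul
1935: Sep, Dec
1936: Mar, Nov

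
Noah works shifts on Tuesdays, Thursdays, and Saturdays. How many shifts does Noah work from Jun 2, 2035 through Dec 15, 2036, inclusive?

241

Jun 2, 2035 is a Saturday.
The range spans 563 days (inclusive of both endpoints).
563 = 7 × 80 + 3, so there are 80 full weeks plus 3 extra days.
Each full week contributes 3 days from the set (Tue, Thu, Sat): 80 × 3 = 240.
The 3 extra days are Saturday, Sunday, Monday — 1 of them qualifies.
Total: 240 + 1 = 241.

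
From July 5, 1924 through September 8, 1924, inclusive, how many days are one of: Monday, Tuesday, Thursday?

July 5, 1924 is a Saturday.
That's 66 days from start to end, counting both.
66 = 7 × 9 + 3, so there are 9 full weeks plus 3 extra days.
Each full week contributes 3 days from the set (Mon, Tue, Thu): 9 × 3 = 27.
The 3 extra days are Sat, Sun, Mon — 1 of them qualifies.
Total: 27 + 1 = 28.

28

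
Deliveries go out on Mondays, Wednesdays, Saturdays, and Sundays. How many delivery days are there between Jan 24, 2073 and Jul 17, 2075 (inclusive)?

517

Jan 24, 2073 is a Tuesday.
That's 905 days from start to end, counting both.
905 = 7 × 129 + 2, so there are 129 full weeks plus 2 extra days.
Each full week contributes 4 days from the set (Mon, Wed, Sat, Sun): 129 × 4 = 516.
The 2 extra days are Tuesday, Wednesday — 1 of them qualifies.
Total: 516 + 1 = 517.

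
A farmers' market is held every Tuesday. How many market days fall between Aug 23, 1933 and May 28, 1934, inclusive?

Aug 23, 1933 is a Wednesday.
The range spans 279 days (inclusive of both endpoints).
279 = 7 × 39 + 6, so there are 39 full weeks plus 6 extra days.
Each full week contributes one Tuesday: 39 so far.
The 6 extra days are Wednesday, Thursday, Friday, Saturday, Sunday, Monday — none qualify.
Total: 39 + 0 = 39.

39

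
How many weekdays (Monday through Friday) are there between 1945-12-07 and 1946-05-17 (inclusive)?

1945-12-07 is a Friday.
The range spans 162 days (inclusive of both endpoints).
162 = 7 × 23 + 1, so there are 23 full weeks plus 1 extra day.
Each full week contributes 5 weekdays (Mon–Fri): 23 × 5 = 115.
The 1 extra day is Fri — 1 of them qualifies.
Total: 115 + 1 = 116.

116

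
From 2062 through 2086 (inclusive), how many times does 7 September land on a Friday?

Day of week of September 7 in each year:
2062: Thu, 2063: Fri ✓, 2064: Sun, 2065: Mon, 2066: Tue, 2067: Wed, 2068: Fri ✓, 2069: Sat, 2070: Sun, 2071: Mon, 2072: Wed, 2073: Thu, 2074: Fri ✓, 2075: Sat, 2076: Mon, 2077: Tue, 2078: Wed, 2079: Thu, 2080: Sat, 2081: Sun, 2082: Mon, 2083: Tue, 2084: Thu, 2085: Fri ✓, 2086: Sat
Fridays: 2063, 2068, 2074, 2085.

4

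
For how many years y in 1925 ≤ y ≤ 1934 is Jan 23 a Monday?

2

Day of week of January 23 in each year:
1925: Fri, 1926: Sat, 1927: Sun, 1928: Mon ✓, 1929: Wed, 1930: Thu, 1931: Fri, 1932: Sat, 1933: Mon ✓, 1934: Tue
Mondays: 1928, 1933.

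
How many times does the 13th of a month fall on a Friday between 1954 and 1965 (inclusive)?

Friday-the-13ths by year:
1954: Aug
1955: May
1956: Jan, Apr, Jul
1957: Sep, Dec
1958: Jun
1959: Feb, Mar, Nov
1960: May
1961: Jan, Oct
1962: Apr, Jul
1963: Sep, Dec
1964: Mar, Nov
1965: Aug

21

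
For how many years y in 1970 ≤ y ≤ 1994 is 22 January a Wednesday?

Day of week of January 22 in each year:
1970: Thu, 1971: Fri, 1972: Sat, 1973: Mon, 1974: Tue, 1975: Wed ✓, 1976: Thu, 1977: Sat, 1978: Sun, 1979: Mon, 1980: Tue, 1981: Thu, 1982: Fri, 1983: Sat, 1984: Sun, 1985: Tue, 1986: Wed ✓, 1987: Thu, 1988: Fri, 1989: Sun, 1990: Mon, 1991: Tue, 1992: Wed ✓, 1993: Fri, 1994: Sat
Wednesdays: 1975, 1986, 1992.

3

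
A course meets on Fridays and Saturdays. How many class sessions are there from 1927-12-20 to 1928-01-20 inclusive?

1927-12-20 is a Tuesday.
The range spans 32 days (inclusive of both endpoints).
32 = 7 × 4 + 4, so there are 4 full weeks plus 4 extra days.
Each full week contributes 2 days from the set (Fri, Sat): 4 × 2 = 8.
The 4 extra days are Tuesday, Wednesday, Thursday, Friday — 1 of them qualifies.
Total: 8 + 1 = 9.

9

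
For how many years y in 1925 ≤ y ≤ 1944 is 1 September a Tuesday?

Day of week of September 1 in each year:
1925: Tue ✓, 1926: Wed, 1927: Thu, 1928: Sat, 1929: Sun, 1930: Mon, 1931: Tue ✓, 1932: Thu, 1933: Fri, 1934: Sat, 1935: Sun, 1936: Tue ✓, 1937: Wed, 1938: Thu, 1939: Fri, 1940: Sun, 1941: Mon, 1942: Tue ✓, 1943: Wed, 1944: Fri
Tuesdays: 1925, 1931, 1936, 1942.

4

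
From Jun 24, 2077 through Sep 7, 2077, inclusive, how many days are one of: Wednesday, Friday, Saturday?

Jun 24, 2077 is a Thursday.
The range spans 76 days (inclusive of both endpoints).
76 = 7 × 10 + 6, so there are 10 full weeks plus 6 extra days.
Each full week contributes 3 days from the set (Wed, Fri, Sat): 10 × 3 = 30.
The 6 extra days are Thursday, Friday, Saturday, Sunday, Monday, Tuesday — 2 of them qualify.
Total: 30 + 2 = 32.

32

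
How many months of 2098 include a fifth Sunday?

A month has five Sundays exactly when Sunday falls within its first (length − 28) days.
Jan: 31 days, starts Wed → 5 of Wed, Thu, Fri
Feb: 28 days, starts Sat → 5 of (none)
Mar: 31 days, starts Sat → 5 of Sat, Sun, Mon ✓
Apr: 30 days, starts Tue → 5 of Tue, Wed
May: 31 days, starts Thu → 5 of Thu, Fri, Sat
Jun: 30 days, starts Sun → 5 of Sun, Mon ✓
Jul: 31 days, starts Tue → 5 of Tue, Wed, Thu
Aug: 31 days, starts Fri → 5 of Fri, Sat, Sun ✓
Sep: 30 days, starts Mon → 5 of Mon, Tue
Oct: 31 days, starts Wed → 5 of Wed, Thu, Fri
Nov: 30 days, starts Sat → 5 of Sat, Sun ✓
Dec: 31 days, starts Mon → 5 of Mon, Tue, Wed
Months with five Sundays: Mar, Jun, Aug, Nov.

4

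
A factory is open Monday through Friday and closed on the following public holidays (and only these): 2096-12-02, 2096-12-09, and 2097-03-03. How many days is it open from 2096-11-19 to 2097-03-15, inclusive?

2096-11-19 is a Monday.
The range spans 117 days (inclusive of both endpoints).
117 = 7 × 16 + 5, so there are 16 full weeks plus 5 extra days.
Each full week contributes 5 weekdays (Mon–Fri): 16 × 5 = 80.
The 5 extra days are Monday, Tuesday, Wednesday, Thursday, Friday — 5 of them qualify.
Total: 80 + 5 = 85.
Holidays: 2096-12-02 (Sun); 2096-12-09 (Sun); 2097-03-03 (Sun).
None of the 3 holidays fall on a weekday, so nothing to subtract.
Business days: 85 − 0 = 85.

85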